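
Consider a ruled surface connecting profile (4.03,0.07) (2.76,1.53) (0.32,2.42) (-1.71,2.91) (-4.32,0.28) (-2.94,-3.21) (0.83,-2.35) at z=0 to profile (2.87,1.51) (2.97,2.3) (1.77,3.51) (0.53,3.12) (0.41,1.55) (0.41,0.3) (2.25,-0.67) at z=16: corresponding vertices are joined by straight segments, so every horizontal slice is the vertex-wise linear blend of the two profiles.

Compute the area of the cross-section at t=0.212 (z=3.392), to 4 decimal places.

Area at t=0.212: 25.2934

Cross-section at t=0.212: each vertex is (1-t)·p0[i] + t·p1[i].
  v1: (1-0.212)·(4.03,0.07) + 0.212·(2.87,1.51) = (3.7841,0.3753)
  v2: (1-0.212)·(2.76,1.53) + 0.212·(2.97,2.3) = (2.8045,1.6932)
  v3: (1-0.212)·(0.32,2.42) + 0.212·(1.77,3.51) = (0.6274,2.6511)
  v4: (1-0.212)·(-1.71,2.91) + 0.212·(0.53,3.12) = (-1.2351,2.9545)
  v5: (1-0.212)·(-4.32,0.28) + 0.212·(0.41,1.55) = (-3.3172,0.5492)
  v6: (1-0.212)·(-2.94,-3.21) + 0.212·(0.41,0.3) = (-2.2298,-2.4659)
  v7: (1-0.212)·(0.83,-2.35) + 0.212·(2.25,-0.67) = (1.1310,-1.9938)
Shoelace sum Σ(x_i·y_{i+1} − x_{i+1}·y_i):
  i=1: 3.7841·1.6932 − 2.8045·0.3753 = +5.3549 (running +5.3549)
  i=2: 2.8045·2.6511 − 0.6274·1.6932 = +6.3727 (running +11.7275)
  i=3: 0.6274·2.9545 − -1.2351·2.6511 = +5.1281 (running +16.8556)
  i=4: -1.2351·0.5492 − -3.3172·2.9545 = +9.1225 (running +25.9781)
  i=5: -3.3172·-2.4659 − -2.2298·0.5492 = +9.4046 (running +35.3827)
  i=6: -2.2298·-1.9938 − 1.1310·-2.4659 = +7.2349 (running +42.6176)
  i=7: 1.1310·0.3753 − 3.7841·-1.9938 = +7.9693 (running +50.5869)
Area = |Σ|/2 = |50.5869|/2 = 25.2934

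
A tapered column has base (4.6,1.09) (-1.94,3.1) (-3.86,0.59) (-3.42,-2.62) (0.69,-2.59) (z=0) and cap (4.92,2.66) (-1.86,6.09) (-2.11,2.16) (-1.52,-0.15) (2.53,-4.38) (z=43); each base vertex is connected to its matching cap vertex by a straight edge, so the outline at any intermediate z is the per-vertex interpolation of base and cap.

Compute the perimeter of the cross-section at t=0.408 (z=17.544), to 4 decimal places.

Perimeter at t=0.408: 23.7962

Cross-section at t=0.408: each vertex is (1-t)·p0[i] + t·p1[i].
  v1: (1-0.408)·(4.6,1.09) + 0.408·(4.92,2.66) = (4.7306,1.7306)
  v2: (1-0.408)·(-1.94,3.1) + 0.408·(-1.86,6.09) = (-1.9074,4.3199)
  v3: (1-0.408)·(-3.86,0.59) + 0.408·(-2.11,2.16) = (-3.1460,1.2306)
  v4: (1-0.408)·(-3.42,-2.62) + 0.408·(-1.52,-0.15) = (-2.6448,-1.6122)
  v5: (1-0.408)·(0.69,-2.59) + 0.408·(2.53,-4.38) = (1.4407,-3.3203)
Perimeter = Σ |v_{i+1} − v_i|:
  edge 1→2: √(-6.6379² + 2.5894²) = 7.1251 (running 7.1251)
  edge 2→3: √(-1.2386² + -3.0894²) = 3.3284 (running 10.4535)
  edge 3→4: √(0.5012² + -2.8428²) = 2.8866 (running 13.3401)
  edge 4→5: √(4.0855² + -1.7081²) = 4.4282 (running 17.7683)
  edge 5→1: √(3.2898² + 5.0509²) = 6.0278 (running 23.7962)
Perimeter = 23.7962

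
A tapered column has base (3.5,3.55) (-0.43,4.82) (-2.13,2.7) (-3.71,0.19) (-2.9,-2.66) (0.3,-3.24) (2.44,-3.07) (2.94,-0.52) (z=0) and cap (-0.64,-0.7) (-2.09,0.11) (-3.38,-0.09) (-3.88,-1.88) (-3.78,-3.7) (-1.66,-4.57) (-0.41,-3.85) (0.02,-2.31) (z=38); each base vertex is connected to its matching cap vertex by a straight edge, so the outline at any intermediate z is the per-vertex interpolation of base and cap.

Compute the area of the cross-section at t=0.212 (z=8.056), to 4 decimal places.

Area at t=0.212: 34.9276

Cross-section at t=0.212: each vertex is (1-t)·p0[i] + t·p1[i].
  v1: (1-0.212)·(3.5,3.55) + 0.212·(-0.64,-0.7) = (2.6223,2.6490)
  v2: (1-0.212)·(-0.43,4.82) + 0.212·(-2.09,0.11) = (-0.7819,3.8215)
  v3: (1-0.212)·(-2.13,2.7) + 0.212·(-3.38,-0.09) = (-2.3950,2.1085)
  v4: (1-0.212)·(-3.71,0.19) + 0.212·(-3.88,-1.88) = (-3.7460,-0.2488)
  v5: (1-0.212)·(-2.9,-2.66) + 0.212·(-3.78,-3.7) = (-3.0866,-2.8805)
  v6: (1-0.212)·(0.3,-3.24) + 0.212·(-1.66,-4.57) = (-0.1155,-3.5220)
  v7: (1-0.212)·(2.44,-3.07) + 0.212·(-0.41,-3.85) = (1.8358,-3.2354)
  v8: (1-0.212)·(2.94,-0.52) + 0.212·(0.02,-2.31) = (2.3210,-0.8995)
Shoelace sum Σ(x_i·y_{i+1} − x_{i+1}·y_i):
  i=1: 2.6223·3.8215 − -0.7819·2.6490 = +12.0924 (running +12.0924)
  i=2: -0.7819·2.1085 − -2.3950·3.8215 = +7.5038 (running +19.5962)
  i=3: -2.3950·-0.2488 − -3.7460·2.1085 = +8.4946 (running +28.0908)
  i=4: -3.7460·-2.8805 − -3.0866·-0.2488 = +10.0223 (running +38.1131)
  i=5: -3.0866·-3.5220 − -0.1155·-2.8805 = +10.5380 (running +48.6511)
  i=6: -0.1155·-3.2354 − 1.8358·-3.5220 = +6.8394 (running +55.4905)
  i=7: 1.8358·-0.8995 − 2.3210·-3.2354 = +5.8579 (running +61.3483)
  i=8: 2.3210·2.6490 − 2.6223·-0.8995 = +8.5069 (running +69.8553)
Area = |Σ|/2 = |69.8553|/2 = 34.9276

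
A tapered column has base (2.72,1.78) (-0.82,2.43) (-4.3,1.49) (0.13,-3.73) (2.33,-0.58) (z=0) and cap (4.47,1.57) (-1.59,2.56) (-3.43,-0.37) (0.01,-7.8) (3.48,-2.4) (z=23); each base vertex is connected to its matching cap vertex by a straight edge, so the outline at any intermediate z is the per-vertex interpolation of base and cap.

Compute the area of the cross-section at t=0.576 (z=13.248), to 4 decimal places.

Area at t=0.576: 36.2919

Cross-section at t=0.576: each vertex is (1-t)·p0[i] + t·p1[i].
  v1: (1-0.576)·(2.72,1.78) + 0.576·(4.47,1.57) = (3.7280,1.6590)
  v2: (1-0.576)·(-0.82,2.43) + 0.576·(-1.59,2.56) = (-1.2635,2.5049)
  v3: (1-0.576)·(-4.3,1.49) + 0.576·(-3.43,-0.37) = (-3.7989,0.4186)
  v4: (1-0.576)·(0.13,-3.73) + 0.576·(0.01,-7.8) = (0.0609,-6.0743)
  v5: (1-0.576)·(2.33,-0.58) + 0.576·(3.48,-2.4) = (2.9924,-1.6283)
Shoelace sum Σ(x_i·y_{i+1} − x_{i+1}·y_i):
  i=1: 3.7280·2.5049 − -1.2635·1.6590 = +11.4344 (running +11.4344)
  i=2: -1.2635·0.4186 − -3.7989·2.5049 = +8.9868 (running +20.4212)
  i=3: -3.7989·-6.0743 − 0.0609·0.4186 = +23.0501 (running +43.4713)
  i=4: 0.0609·-1.6283 − 2.9924·-6.0743 = +18.0777 (running +61.5490)
  i=5: 2.9924·1.6590 − 3.7280·-1.6283 = +11.0349 (running +72.5839)
Area = |Σ|/2 = |72.5839|/2 = 36.2919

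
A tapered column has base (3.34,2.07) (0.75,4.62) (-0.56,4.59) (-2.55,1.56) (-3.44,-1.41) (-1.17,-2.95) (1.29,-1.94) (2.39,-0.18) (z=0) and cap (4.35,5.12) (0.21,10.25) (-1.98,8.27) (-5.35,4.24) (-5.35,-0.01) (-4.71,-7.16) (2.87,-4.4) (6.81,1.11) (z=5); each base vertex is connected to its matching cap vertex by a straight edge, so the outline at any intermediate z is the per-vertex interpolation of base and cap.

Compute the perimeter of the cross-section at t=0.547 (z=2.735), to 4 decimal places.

Cross-section at t=0.547: each vertex is (1-t)·p0[i] + t·p1[i].
  v1: (1-0.547)·(3.34,2.07) + 0.547·(4.35,5.12) = (3.8925,3.7384)
  v2: (1-0.547)·(0.75,4.62) + 0.547·(0.21,10.25) = (0.4546,7.6996)
  v3: (1-0.547)·(-0.56,4.59) + 0.547·(-1.98,8.27) = (-1.3367,6.6030)
  v4: (1-0.547)·(-2.55,1.56) + 0.547·(-5.35,4.24) = (-4.0816,3.0260)
  v5: (1-0.547)·(-3.44,-1.41) + 0.547·(-5.35,-0.01) = (-4.4848,-0.6442)
  v6: (1-0.547)·(-1.17,-2.95) + 0.547·(-4.71,-7.16) = (-3.1064,-5.2529)
  v7: (1-0.547)·(1.29,-1.94) + 0.547·(2.87,-4.4) = (2.1543,-3.2856)
  v8: (1-0.547)·(2.39,-0.18) + 0.547·(6.81,1.11) = (4.8077,0.5256)
Perimeter = Σ |v_{i+1} − v_i|:
  edge 1→2: √(-3.4378² + 3.9613²) = 5.2450 (running 5.2450)
  edge 2→3: √(-1.7914² + -1.0967²) = 2.1004 (running 7.3454)
  edge 3→4: √(-2.7449² + -3.5770²) = 4.5088 (running 11.8542)
  edge 4→5: √(-0.4032² + -3.6702²) = 3.6922 (running 15.5464)
  edge 5→6: √(1.3784² + -4.6087²) = 4.8104 (running 20.3568)
  edge 6→7: √(5.2606² + 1.9672²) = 5.6164 (running 25.9733)
  edge 7→8: √(2.6535² + 3.8113²) = 4.6440 (running 30.6173)
  edge 8→1: √(-0.9153² + 3.2127²) = 3.3406 (running 33.9578)
Perimeter = 33.9578

Perimeter at t=0.547: 33.9578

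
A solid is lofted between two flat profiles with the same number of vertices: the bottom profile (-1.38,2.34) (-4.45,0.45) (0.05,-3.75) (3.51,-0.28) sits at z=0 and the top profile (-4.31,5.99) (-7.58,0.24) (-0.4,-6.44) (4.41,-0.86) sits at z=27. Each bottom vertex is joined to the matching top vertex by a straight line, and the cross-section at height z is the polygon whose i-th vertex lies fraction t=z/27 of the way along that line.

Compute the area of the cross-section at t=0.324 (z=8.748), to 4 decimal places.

Cross-section at t=0.324: each vertex is (1-t)·p0[i] + t·p1[i].
  v1: (1-0.324)·(-1.38,2.34) + 0.324·(-4.31,5.99) = (-2.3293,3.5226)
  v2: (1-0.324)·(-4.45,0.45) + 0.324·(-7.58,0.24) = (-5.4641,0.3820)
  v3: (1-0.324)·(0.05,-3.75) + 0.324·(-0.4,-6.44) = (-0.0958,-4.6216)
  v4: (1-0.324)·(3.51,-0.28) + 0.324·(4.41,-0.86) = (3.8016,-0.4679)
Shoelace sum Σ(x_i·y_{i+1} − x_{i+1}·y_i):
  i=1: -2.3293·0.3820 − -5.4641·3.5226 = +18.3582 (running +18.3582)
  i=2: -5.4641·-4.6216 − -0.0958·0.3820 = +25.2894 (running +43.6476)
  i=3: -0.0958·-0.4679 − 3.8016·-4.6216 = +17.6141 (running +61.2617)
  i=4: 3.8016·3.5226 − -2.3293·-0.4679 = +12.3016 (running +73.5633)
Area = |Σ|/2 = |73.5633|/2 = 36.7816

Area at t=0.324: 36.7816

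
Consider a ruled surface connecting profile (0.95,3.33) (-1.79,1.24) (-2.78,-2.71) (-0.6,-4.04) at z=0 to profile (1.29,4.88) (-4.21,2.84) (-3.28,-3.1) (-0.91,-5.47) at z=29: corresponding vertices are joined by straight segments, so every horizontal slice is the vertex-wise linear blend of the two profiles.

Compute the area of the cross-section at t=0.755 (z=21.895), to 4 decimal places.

Cross-section at t=0.755: each vertex is (1-t)·p0[i] + t·p1[i].
  v1: (1-0.755)·(0.95,3.33) + 0.755·(1.29,4.88) = (1.2067,4.5003)
  v2: (1-0.755)·(-1.79,1.24) + 0.755·(-4.21,2.84) = (-3.6171,2.4480)
  v3: (1-0.755)·(-2.78,-2.71) + 0.755·(-3.28,-3.1) = (-3.1575,-3.0044)
  v4: (1-0.755)·(-0.6,-4.04) + 0.755·(-0.91,-5.47) = (-0.8341,-5.1197)
Shoelace sum Σ(x_i·y_{i+1} − x_{i+1}·y_i):
  i=1: 1.2067·2.4480 − -3.6171·4.5003 = +19.2319 (running +19.2319)
  i=2: -3.6171·-3.0044 − -3.1575·2.4480 = +18.5970 (running +37.8288)
  i=3: -3.1575·-5.1197 − -0.8341·-3.0044 = +13.6594 (running +51.4882)
  i=4: -0.8341·4.5003 − 1.2067·-5.1197 = +2.4244 (running +53.9127)
Area = |Σ|/2 = |53.9127|/2 = 26.9563

Area at t=0.755: 26.9563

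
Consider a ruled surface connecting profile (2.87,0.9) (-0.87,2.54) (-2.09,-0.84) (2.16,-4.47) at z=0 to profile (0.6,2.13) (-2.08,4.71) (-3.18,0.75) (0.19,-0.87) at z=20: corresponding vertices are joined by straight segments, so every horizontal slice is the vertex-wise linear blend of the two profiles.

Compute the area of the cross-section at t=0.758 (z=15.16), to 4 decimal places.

Cross-section at t=0.758: each vertex is (1-t)·p0[i] + t·p1[i].
  v1: (1-0.758)·(2.87,0.9) + 0.758·(0.6,2.13) = (1.1493,1.8323)
  v2: (1-0.758)·(-0.87,2.54) + 0.758·(-2.08,4.71) = (-1.7872,4.1849)
  v3: (1-0.758)·(-2.09,-0.84) + 0.758·(-3.18,0.75) = (-2.9162,0.3652)
  v4: (1-0.758)·(2.16,-4.47) + 0.758·(0.19,-0.87) = (0.6667,-1.7412)
Shoelace sum Σ(x_i·y_{i+1} − x_{i+1}·y_i):
  i=1: 1.1493·4.1849 − -1.7872·1.8323 = +8.0845 (running +8.0845)
  i=2: -1.7872·0.3652 − -2.9162·4.1849 = +11.5513 (running +19.6358)
  i=3: -2.9162·-1.7412 − 0.6667·0.3652 = +4.8342 (running +24.4700)
  i=4: 0.6667·1.8323 − 1.1493·-1.7412 = +3.2229 (running +27.6929)
Area = |Σ|/2 = |27.6929|/2 = 13.8465

Area at t=0.758: 13.8465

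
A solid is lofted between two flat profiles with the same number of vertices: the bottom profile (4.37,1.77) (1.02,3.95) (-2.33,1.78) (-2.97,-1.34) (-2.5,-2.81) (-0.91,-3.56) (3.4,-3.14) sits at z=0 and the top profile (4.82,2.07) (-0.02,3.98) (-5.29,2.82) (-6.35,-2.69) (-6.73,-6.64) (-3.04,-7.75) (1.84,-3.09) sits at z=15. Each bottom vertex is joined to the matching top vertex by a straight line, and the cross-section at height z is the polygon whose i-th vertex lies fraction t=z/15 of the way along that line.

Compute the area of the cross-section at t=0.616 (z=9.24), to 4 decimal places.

Area at t=0.616: 66.1750

Cross-section at t=0.616: each vertex is (1-t)·p0[i] + t·p1[i].
  v1: (1-0.616)·(4.37,1.77) + 0.616·(4.82,2.07) = (4.6472,1.9548)
  v2: (1-0.616)·(1.02,3.95) + 0.616·(-0.02,3.98) = (0.3794,3.9685)
  v3: (1-0.616)·(-2.33,1.78) + 0.616·(-5.29,2.82) = (-4.1534,2.4206)
  v4: (1-0.616)·(-2.97,-1.34) + 0.616·(-6.35,-2.69) = (-5.0521,-2.1716)
  v5: (1-0.616)·(-2.5,-2.81) + 0.616·(-6.73,-6.64) = (-5.1057,-5.1693)
  v6: (1-0.616)·(-0.91,-3.56) + 0.616·(-3.04,-7.75) = (-2.2221,-6.1410)
  v7: (1-0.616)·(3.4,-3.14) + 0.616·(1.84,-3.09) = (2.4390,-3.1092)
Shoelace sum Σ(x_i·y_{i+1} − x_{i+1}·y_i):
  i=1: 4.6472·3.9685 − 0.3794·1.9548 = +17.7007 (running +17.7007)
  i=2: 0.3794·2.4206 − -4.1534·3.9685 = +17.4008 (running +35.1016)
  i=3: -4.1534·-2.1716 − -5.0521·2.4206 = +21.2487 (running +56.3503)
  i=4: -5.0521·-5.1693 − -5.1057·-2.1716 = +15.0281 (running +71.3784)
  i=5: -5.1057·-6.1410 − -2.2221·-5.1693 = +19.8676 (running +91.2460)
  i=6: -2.2221·-3.1092 − 2.4390·-6.1410 = +21.8871 (running +113.1332)
  i=7: 2.4390·1.9548 − 4.6472·-3.1092 = +19.2169 (running +132.3501)
Area = |Σ|/2 = |132.3501|/2 = 66.1750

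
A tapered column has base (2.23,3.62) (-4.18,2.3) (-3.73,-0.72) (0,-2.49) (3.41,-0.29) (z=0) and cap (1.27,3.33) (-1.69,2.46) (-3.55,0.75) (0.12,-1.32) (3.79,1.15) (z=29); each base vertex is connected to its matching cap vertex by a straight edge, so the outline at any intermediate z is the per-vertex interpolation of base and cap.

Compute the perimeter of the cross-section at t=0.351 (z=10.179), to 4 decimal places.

Cross-section at t=0.351: each vertex is (1-t)·p0[i] + t·p1[i].
  v1: (1-0.351)·(2.23,3.62) + 0.351·(1.27,3.33) = (1.8930,3.5182)
  v2: (1-0.351)·(-4.18,2.3) + 0.351·(-1.69,2.46) = (-3.3060,2.3562)
  v3: (1-0.351)·(-3.73,-0.72) + 0.351·(-3.55,0.75) = (-3.6668,-0.2040)
  v4: (1-0.351)·(0,-2.49) + 0.351·(0.12,-1.32) = (0.0421,-2.0793)
  v5: (1-0.351)·(3.41,-0.29) + 0.351·(3.79,1.15) = (3.5434,0.2154)
Perimeter = Σ |v_{i+1} − v_i|:
  edge 1→2: √(-5.1990² + -1.1620²) = 5.3273 (running 5.3273)
  edge 2→3: √(-0.3608² + -2.5602²) = 2.5855 (running 7.9128)
  edge 3→4: √(3.7089² + -1.8753²) = 4.1561 (running 12.0689)
  edge 4→5: √(3.5013² + 2.2948²) = 4.1863 (running 16.2552)
  edge 5→1: √(-1.6503² + 3.3028²) = 3.6921 (running 19.9473)
Perimeter = 19.9473

Perimeter at t=0.351: 19.9473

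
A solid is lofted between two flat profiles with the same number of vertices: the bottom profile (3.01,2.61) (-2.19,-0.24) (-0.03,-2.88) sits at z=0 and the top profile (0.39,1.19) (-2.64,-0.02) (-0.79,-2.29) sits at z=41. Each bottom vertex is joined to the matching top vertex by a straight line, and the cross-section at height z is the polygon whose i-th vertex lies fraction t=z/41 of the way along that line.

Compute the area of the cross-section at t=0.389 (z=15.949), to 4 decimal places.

Area at t=0.389: 7.6919

Cross-section at t=0.389: each vertex is (1-t)·p0[i] + t·p1[i].
  v1: (1-0.389)·(3.01,2.61) + 0.389·(0.39,1.19) = (1.9908,2.0576)
  v2: (1-0.389)·(-2.19,-0.24) + 0.389·(-2.64,-0.02) = (-2.3651,-0.1544)
  v3: (1-0.389)·(-0.03,-2.88) + 0.389·(-0.79,-2.29) = (-0.3256,-2.6505)
Shoelace sum Σ(x_i·y_{i+1} − x_{i+1}·y_i):
  i=1: 1.9908·-0.1544 − -2.3651·2.0576 = +4.5590 (running +4.5590)
  i=2: -2.3651·-2.6505 − -0.3256·-0.1544 = +6.2183 (running +10.7772)
  i=3: -0.3256·2.0576 − 1.9908·-2.6505 = +4.6066 (running +15.3838)
Area = |Σ|/2 = |15.3838|/2 = 7.6919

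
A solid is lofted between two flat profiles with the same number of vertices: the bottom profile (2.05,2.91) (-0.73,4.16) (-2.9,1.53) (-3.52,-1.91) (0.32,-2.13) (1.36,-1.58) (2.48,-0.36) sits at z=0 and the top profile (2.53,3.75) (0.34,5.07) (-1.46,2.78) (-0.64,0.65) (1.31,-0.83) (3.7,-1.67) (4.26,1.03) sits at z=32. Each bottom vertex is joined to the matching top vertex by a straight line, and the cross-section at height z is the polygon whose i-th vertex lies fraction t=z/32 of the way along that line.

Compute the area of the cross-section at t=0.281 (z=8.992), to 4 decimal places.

Area at t=0.281: 25.7654

Cross-section at t=0.281: each vertex is (1-t)·p0[i] + t·p1[i].
  v1: (1-0.281)·(2.05,2.91) + 0.281·(2.53,3.75) = (2.1849,3.1460)
  v2: (1-0.281)·(-0.73,4.16) + 0.281·(0.34,5.07) = (-0.4293,4.4157)
  v3: (1-0.281)·(-2.9,1.53) + 0.281·(-1.46,2.78) = (-2.4954,1.8812)
  v4: (1-0.281)·(-3.52,-1.91) + 0.281·(-0.64,0.65) = (-2.7107,-1.1906)
  v5: (1-0.281)·(0.32,-2.13) + 0.281·(1.31,-0.83) = (0.5982,-1.7647)
  v6: (1-0.281)·(1.36,-1.58) + 0.281·(3.7,-1.67) = (2.0175,-1.6053)
  v7: (1-0.281)·(2.48,-0.36) + 0.281·(4.26,1.03) = (2.9802,0.0306)
Shoelace sum Σ(x_i·y_{i+1} − x_{i+1}·y_i):
  i=1: 2.1849·4.4157 − -0.4293·3.1460 = +10.9985 (running +10.9985)
  i=2: -0.4293·1.8812 − -2.4954·4.4157 = +10.2111 (running +21.2096)
  i=3: -2.4954·-1.1906 − -2.7107·1.8812 = +8.0706 (running +29.2802)
  i=4: -2.7107·-1.7647 − 0.5982·-1.1906 = +5.4958 (running +34.7760)
  i=5: 0.5982·-1.6053 − 2.0175·-1.7647 = +2.6001 (running +37.3761)
  i=6: 2.0175·0.0306 − 2.9802·-1.6053 = +4.8458 (running +42.2219)
  i=7: 2.9802·3.1460 − 2.1849·0.0306 = +9.3089 (running +51.5308)
Area = |Σ|/2 = |51.5308|/2 = 25.7654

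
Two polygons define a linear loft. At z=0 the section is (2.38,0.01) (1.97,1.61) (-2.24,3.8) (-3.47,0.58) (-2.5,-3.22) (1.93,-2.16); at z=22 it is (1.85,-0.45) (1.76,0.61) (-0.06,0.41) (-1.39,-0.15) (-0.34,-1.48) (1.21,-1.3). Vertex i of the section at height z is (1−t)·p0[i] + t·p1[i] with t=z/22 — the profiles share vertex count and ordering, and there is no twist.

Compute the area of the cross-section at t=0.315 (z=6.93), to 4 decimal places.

Area at t=0.315: 18.7897

Cross-section at t=0.315: each vertex is (1-t)·p0[i] + t·p1[i].
  v1: (1-0.315)·(2.38,0.01) + 0.315·(1.85,-0.45) = (2.2130,-0.1349)
  v2: (1-0.315)·(1.97,1.61) + 0.315·(1.76,0.61) = (1.9039,1.2950)
  v3: (1-0.315)·(-2.24,3.8) + 0.315·(-0.06,0.41) = (-1.5533,2.7322)
  v4: (1-0.315)·(-3.47,0.58) + 0.315·(-1.39,-0.15) = (-2.8148,0.3500)
  v5: (1-0.315)·(-2.5,-3.22) + 0.315·(-0.34,-1.48) = (-1.8196,-2.6719)
  v6: (1-0.315)·(1.93,-2.16) + 0.315·(1.21,-1.3) = (1.7032,-1.8891)
Shoelace sum Σ(x_i·y_{i+1} − x_{i+1}·y_i):
  i=1: 2.2130·1.2950 − 1.9039·-0.1349 = +3.1227 (running +3.1227)
  i=2: 1.9039·2.7322 − -1.5533·1.2950 = +7.2131 (running +10.3359)
  i=3: -1.5533·0.3500 − -2.8148·2.7322 = +7.1467 (running +17.4826)
  i=4: -2.8148·-2.6719 − -1.8196·0.3500 = +8.1578 (running +25.6404)
  i=5: -1.8196·-1.8891 − 1.7032·-2.6719 = +7.9882 (running +33.6286)
  i=6: 1.7032·-0.1349 − 2.2130·-1.8891 = +3.9509 (running +37.5795)
Area = |Σ|/2 = |37.5795|/2 = 18.7897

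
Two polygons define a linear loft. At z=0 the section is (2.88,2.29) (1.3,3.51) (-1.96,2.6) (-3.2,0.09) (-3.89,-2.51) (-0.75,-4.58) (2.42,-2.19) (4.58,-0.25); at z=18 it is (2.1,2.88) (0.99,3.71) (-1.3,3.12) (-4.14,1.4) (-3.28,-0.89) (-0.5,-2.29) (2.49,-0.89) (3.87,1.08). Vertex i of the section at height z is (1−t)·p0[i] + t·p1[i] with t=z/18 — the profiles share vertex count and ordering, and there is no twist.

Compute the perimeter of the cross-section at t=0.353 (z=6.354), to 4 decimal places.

Perimeter at t=0.353: 22.9835

Cross-section at t=0.353: each vertex is (1-t)·p0[i] + t·p1[i].
  v1: (1-0.353)·(2.88,2.29) + 0.353·(2.1,2.88) = (2.6047,2.4983)
  v2: (1-0.353)·(1.3,3.51) + 0.353·(0.99,3.71) = (1.1906,3.5806)
  v3: (1-0.353)·(-1.96,2.6) + 0.353·(-1.3,3.12) = (-1.7270,2.7836)
  v4: (1-0.353)·(-3.2,0.09) + 0.353·(-4.14,1.4) = (-3.5318,0.5524)
  v5: (1-0.353)·(-3.89,-2.51) + 0.353·(-3.28,-0.89) = (-3.6747,-1.9381)
  v6: (1-0.353)·(-0.75,-4.58) + 0.353·(-0.5,-2.29) = (-0.6618,-3.7716)
  v7: (1-0.353)·(2.42,-2.19) + 0.353·(2.49,-0.89) = (2.4447,-1.7311)
  v8: (1-0.353)·(4.58,-0.25) + 0.353·(3.87,1.08) = (4.3294,0.2195)
Perimeter = Σ |v_{i+1} − v_i|:
  edge 1→2: √(-1.4141² + 1.0823²) = 1.7808 (running 1.7808)
  edge 2→3: √(-2.9176² + -0.7970²) = 3.0245 (running 4.8053)
  edge 3→4: √(-1.8048² + -2.2311²) = 2.8697 (running 7.6750)
  edge 4→5: √(-0.1429² + -2.4906²) = 2.4947 (running 10.1696)
  edge 5→6: √(3.0129² + -1.8335²) = 3.5269 (running 13.6966)
  edge 6→7: √(3.1065² + 2.0405²) = 3.7167 (running 17.4133)
  edge 7→8: √(1.8847² + 1.9506²) = 2.7123 (running 20.1256)
  edge 8→1: √(-1.7247² + 2.2788²) = 2.8579 (running 22.9835)
Perimeter = 22.9835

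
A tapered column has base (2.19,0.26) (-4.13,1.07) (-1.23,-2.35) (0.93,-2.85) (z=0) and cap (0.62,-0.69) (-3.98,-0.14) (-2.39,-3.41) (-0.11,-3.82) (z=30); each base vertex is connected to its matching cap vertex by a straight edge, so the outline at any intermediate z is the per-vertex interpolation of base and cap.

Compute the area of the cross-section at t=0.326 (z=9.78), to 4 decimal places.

Area at t=0.326: 12.4935

Cross-section at t=0.326: each vertex is (1-t)·p0[i] + t·p1[i].
  v1: (1-0.326)·(2.19,0.26) + 0.326·(0.62,-0.69) = (1.6782,-0.0497)
  v2: (1-0.326)·(-4.13,1.07) + 0.326·(-3.98,-0.14) = (-4.0811,0.6755)
  v3: (1-0.326)·(-1.23,-2.35) + 0.326·(-2.39,-3.41) = (-1.6082,-2.6956)
  v4: (1-0.326)·(0.93,-2.85) + 0.326·(-0.11,-3.82) = (0.5910,-3.1662)
Shoelace sum Σ(x_i·y_{i+1} − x_{i+1}·y_i):
  i=1: 1.6782·0.6755 − -4.0811·-0.0497 = +0.9308 (running +0.9308)
  i=2: -4.0811·-2.6956 − -1.6082·0.6755 = +12.0872 (running +13.0181)
  i=3: -1.6082·-3.1662 − 0.5910·-2.6956 = +6.6848 (running +19.7028)
  i=4: 0.5910·-0.0497 − 1.6782·-3.1662 = +5.2841 (running +24.9869)
Area = |Σ|/2 = |24.9869|/2 = 12.4935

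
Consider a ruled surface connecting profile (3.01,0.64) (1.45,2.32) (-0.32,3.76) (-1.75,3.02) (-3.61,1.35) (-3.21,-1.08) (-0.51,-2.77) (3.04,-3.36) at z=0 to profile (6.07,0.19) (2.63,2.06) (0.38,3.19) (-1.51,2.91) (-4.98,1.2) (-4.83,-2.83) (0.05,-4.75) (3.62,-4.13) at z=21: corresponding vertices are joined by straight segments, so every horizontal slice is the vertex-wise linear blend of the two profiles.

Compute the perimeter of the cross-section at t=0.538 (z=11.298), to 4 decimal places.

Perimeter at t=0.538: 25.9906

Cross-section at t=0.538: each vertex is (1-t)·p0[i] + t·p1[i].
  v1: (1-0.538)·(3.01,0.64) + 0.538·(6.07,0.19) = (4.6563,0.3979)
  v2: (1-0.538)·(1.45,2.32) + 0.538·(2.63,2.06) = (2.0848,2.1801)
  v3: (1-0.538)·(-0.32,3.76) + 0.538·(0.38,3.19) = (0.0566,3.4533)
  v4: (1-0.538)·(-1.75,3.02) + 0.538·(-1.51,2.91) = (-1.6209,2.9608)
  v5: (1-0.538)·(-3.61,1.35) + 0.538·(-4.98,1.2) = (-4.3471,1.2693)
  v6: (1-0.538)·(-3.21,-1.08) + 0.538·(-4.83,-2.83) = (-4.0816,-2.0215)
  v7: (1-0.538)·(-0.51,-2.77) + 0.538·(0.05,-4.75) = (-0.2087,-3.8352)
  v8: (1-0.538)·(3.04,-3.36) + 0.538·(3.62,-4.13) = (3.3520,-3.7743)
Perimeter = Σ |v_{i+1} − v_i|:
  edge 1→2: √(-2.5714² + 1.7822²) = 3.1287 (running 3.1287)
  edge 2→3: √(-2.0282² + 1.2732²) = 2.3948 (running 5.5234)
  edge 3→4: √(-1.6775² + -0.4925²) = 1.7483 (running 7.2717)
  edge 4→5: √(-2.7262² + -1.6915²) = 3.2083 (running 10.4800)
  edge 5→6: √(0.2655² + -3.2908²) = 3.3015 (running 13.7815)
  edge 6→7: √(3.8728² + -1.8137²) = 4.2765 (running 18.0580)
  edge 7→8: √(3.5608² + 0.0610²) = 3.5613 (running 21.6193)
  edge 8→1: √(1.3042² + 4.1722²) = 4.3713 (running 25.9906)
Perimeter = 25.9906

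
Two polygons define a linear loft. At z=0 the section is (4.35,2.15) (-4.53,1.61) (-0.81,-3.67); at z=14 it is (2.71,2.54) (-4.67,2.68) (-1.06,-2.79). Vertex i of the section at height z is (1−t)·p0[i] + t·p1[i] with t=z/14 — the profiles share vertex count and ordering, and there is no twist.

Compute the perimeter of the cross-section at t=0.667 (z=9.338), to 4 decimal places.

Cross-section at t=0.667: each vertex is (1-t)·p0[i] + t·p1[i].
  v1: (1-0.667)·(4.35,2.15) + 0.667·(2.71,2.54) = (3.2561,2.4101)
  v2: (1-0.667)·(-4.53,1.61) + 0.667·(-4.67,2.68) = (-4.6234,2.3237)
  v3: (1-0.667)·(-0.81,-3.67) + 0.667·(-1.06,-2.79) = (-0.9768,-3.0830)
Perimeter = Σ |v_{i+1} − v_i|:
  edge 1→2: √(-7.8795² + -0.0864²) = 7.8800 (running 7.8800)
  edge 2→3: √(3.6466² + -5.4067²) = 6.5216 (running 14.4015)
  edge 3→1: √(4.2329² + 5.4932²) = 6.9348 (running 21.3364)
Perimeter = 21.3364

Perimeter at t=0.667: 21.3364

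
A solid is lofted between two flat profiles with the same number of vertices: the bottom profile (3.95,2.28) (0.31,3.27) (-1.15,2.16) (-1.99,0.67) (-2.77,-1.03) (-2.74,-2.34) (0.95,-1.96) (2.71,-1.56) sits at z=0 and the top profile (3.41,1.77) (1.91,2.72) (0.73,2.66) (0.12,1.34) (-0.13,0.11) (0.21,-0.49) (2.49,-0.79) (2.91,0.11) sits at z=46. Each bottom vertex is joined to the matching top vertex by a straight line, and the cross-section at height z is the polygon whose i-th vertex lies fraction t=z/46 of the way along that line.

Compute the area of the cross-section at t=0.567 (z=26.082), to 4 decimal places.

Cross-section at t=0.567: each vertex is (1-t)·p0[i] + t·p1[i].
  v1: (1-0.567)·(3.95,2.28) + 0.567·(3.41,1.77) = (3.6438,1.9908)
  v2: (1-0.567)·(0.31,3.27) + 0.567·(1.91,2.72) = (1.2172,2.9582)
  v3: (1-0.567)·(-1.15,2.16) + 0.567·(0.73,2.66) = (-0.0840,2.4435)
  v4: (1-0.567)·(-1.99,0.67) + 0.567·(0.12,1.34) = (-0.7936,1.0499)
  v5: (1-0.567)·(-2.77,-1.03) + 0.567·(-0.13,0.11) = (-1.2731,-0.3836)
  v6: (1-0.567)·(-2.74,-2.34) + 0.567·(0.21,-0.49) = (-1.0674,-1.2911)
  v7: (1-0.567)·(0.95,-1.96) + 0.567·(2.49,-0.79) = (1.8232,-1.2966)
  v8: (1-0.567)·(2.71,-1.56) + 0.567·(2.91,0.11) = (2.8234,-0.6131)
Shoelace sum Σ(x_i·y_{i+1} − x_{i+1}·y_i):
  i=1: 3.6438·2.9582 − 1.2172·1.9908 = +8.3557 (running +8.3557)
  i=2: 1.2172·2.4435 − -0.0840·2.9582 = +3.2228 (running +11.5786)
  i=3: -0.0840·1.0499 − -0.7936·2.4435 = +1.8510 (running +13.4296)
  i=4: -0.7936·-0.3836 − -1.2731·1.0499 = +1.6411 (running +15.0706)
  i=5: -1.2731·-1.2911 − -1.0674·-0.3836 = +1.2342 (running +16.3049)
  i=6: -1.0674·-1.2966 − 1.8232·-1.2911 = +3.7378 (running +20.0426)
  i=7: 1.8232·-0.6131 − 2.8234·-1.2966 = +2.5430 (running +22.5856)
  i=8: 2.8234·1.9908 − 3.6438·-0.6131 = +7.8550 (running +30.4406)
Area = |Σ|/2 = |30.4406|/2 = 15.2203

Area at t=0.567: 15.2203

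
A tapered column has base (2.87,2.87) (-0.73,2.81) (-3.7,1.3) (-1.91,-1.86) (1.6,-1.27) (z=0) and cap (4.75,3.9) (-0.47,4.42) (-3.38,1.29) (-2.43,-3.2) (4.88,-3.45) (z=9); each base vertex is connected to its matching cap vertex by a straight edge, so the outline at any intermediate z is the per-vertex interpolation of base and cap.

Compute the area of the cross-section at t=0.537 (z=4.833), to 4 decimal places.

Area at t=0.537: 37.7007

Cross-section at t=0.537: each vertex is (1-t)·p0[i] + t·p1[i].
  v1: (1-0.537)·(2.87,2.87) + 0.537·(4.75,3.9) = (3.8796,3.4231)
  v2: (1-0.537)·(-0.73,2.81) + 0.537·(-0.47,4.42) = (-0.5904,3.6746)
  v3: (1-0.537)·(-3.7,1.3) + 0.537·(-3.38,1.29) = (-3.5282,1.2946)
  v4: (1-0.537)·(-1.91,-1.86) + 0.537·(-2.43,-3.2) = (-2.1892,-2.5796)
  v5: (1-0.537)·(1.6,-1.27) + 0.537·(4.88,-3.45) = (3.3614,-2.4407)
Shoelace sum Σ(x_i·y_{i+1} − x_{i+1}·y_i):
  i=1: 3.8796·3.6746 − -0.5904·3.4231 = +16.2767 (running +16.2767)
  i=2: -0.5904·1.2946 − -3.5282·3.6746 = +12.2001 (running +28.4768)
  i=3: -3.5282·-2.5796 − -2.1892·1.2946 = +11.9354 (running +40.4122)
  i=4: -2.1892·-2.4407 − 3.3614·-2.5796 = +14.0141 (running +54.4263)
  i=5: 3.3614·3.4231 − 3.8796·-2.4407 = +20.9750 (running +75.4013)
Area = |Σ|/2 = |75.4013|/2 = 37.7007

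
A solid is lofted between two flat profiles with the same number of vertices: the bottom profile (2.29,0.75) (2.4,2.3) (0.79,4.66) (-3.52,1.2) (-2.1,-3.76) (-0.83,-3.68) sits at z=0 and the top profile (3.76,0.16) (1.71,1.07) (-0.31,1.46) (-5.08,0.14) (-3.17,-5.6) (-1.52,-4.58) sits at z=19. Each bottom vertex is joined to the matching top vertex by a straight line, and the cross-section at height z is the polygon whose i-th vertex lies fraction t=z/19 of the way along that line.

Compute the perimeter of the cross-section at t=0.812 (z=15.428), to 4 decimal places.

Cross-section at t=0.812: each vertex is (1-t)·p0[i] + t·p1[i].
  v1: (1-0.812)·(2.29,0.75) + 0.812·(3.76,0.16) = (3.4836,0.2709)
  v2: (1-0.812)·(2.4,2.3) + 0.812·(1.71,1.07) = (1.8397,1.3012)
  v3: (1-0.812)·(0.79,4.66) + 0.812·(-0.31,1.46) = (-0.1032,2.0616)
  v4: (1-0.812)·(-3.52,1.2) + 0.812·(-5.08,0.14) = (-4.7867,0.3393)
  v5: (1-0.812)·(-2.1,-3.76) + 0.812·(-3.17,-5.6) = (-2.9688,-5.2541)
  v6: (1-0.812)·(-0.83,-3.68) + 0.812·(-1.52,-4.58) = (-1.3903,-4.4108)
Perimeter = Σ |v_{i+1} − v_i|:
  edge 1→2: √(-1.6439² + 1.0303²) = 1.9401 (running 1.9401)
  edge 2→3: √(-1.9429² + 0.7604²) = 2.0864 (running 4.0265)
  edge 3→4: √(-4.6835² + -1.7223²) = 4.9902 (running 9.0167)
  edge 4→5: √(1.8179² + -5.5934²) = 5.8814 (running 14.8980)
  edge 5→6: √(1.5786² + 0.8433²) = 1.7897 (running 16.6877)
  edge 6→1: √(4.8739² + 4.6817²) = 6.7582 (running 23.4459)
Perimeter = 23.4459

Perimeter at t=0.812: 23.4459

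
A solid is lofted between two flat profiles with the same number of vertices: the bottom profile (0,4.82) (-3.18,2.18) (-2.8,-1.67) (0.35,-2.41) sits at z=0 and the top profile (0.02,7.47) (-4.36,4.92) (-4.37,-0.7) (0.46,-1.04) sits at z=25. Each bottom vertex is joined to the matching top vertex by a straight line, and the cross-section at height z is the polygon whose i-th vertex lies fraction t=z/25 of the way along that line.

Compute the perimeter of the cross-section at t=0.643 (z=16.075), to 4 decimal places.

Perimeter at t=0.643: 22.0313

Cross-section at t=0.643: each vertex is (1-t)·p0[i] + t·p1[i].
  v1: (1-0.643)·(0,4.82) + 0.643·(0.02,7.47) = (0.0129,6.5240)
  v2: (1-0.643)·(-3.18,2.18) + 0.643·(-4.36,4.92) = (-3.9387,3.9418)
  v3: (1-0.643)·(-2.8,-1.67) + 0.643·(-4.37,-0.7) = (-3.8095,-1.0463)
  v4: (1-0.643)·(0.35,-2.41) + 0.643·(0.46,-1.04) = (0.4207,-1.5291)
Perimeter = Σ |v_{i+1} − v_i|:
  edge 1→2: √(-3.9516² + -2.5821²) = 4.7204 (running 4.7204)
  edge 2→3: √(0.1292² + -4.9881²) = 4.9898 (running 9.7102)
  edge 3→4: √(4.2302² + -0.4828²) = 4.2577 (running 13.9679)
  edge 4→1: √(-0.4079² + 8.0530²) = 8.0634 (running 22.0313)
Perimeter = 22.0313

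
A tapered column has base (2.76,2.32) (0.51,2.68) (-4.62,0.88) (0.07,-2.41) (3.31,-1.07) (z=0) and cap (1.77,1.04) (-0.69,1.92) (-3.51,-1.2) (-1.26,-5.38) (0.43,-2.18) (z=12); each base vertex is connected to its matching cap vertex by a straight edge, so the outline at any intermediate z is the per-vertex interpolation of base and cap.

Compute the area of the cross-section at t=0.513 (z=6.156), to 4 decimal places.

Area at t=0.513: 22.7005

Cross-section at t=0.513: each vertex is (1-t)·p0[i] + t·p1[i].
  v1: (1-0.513)·(2.76,2.32) + 0.513·(1.77,1.04) = (2.2521,1.6634)
  v2: (1-0.513)·(0.51,2.68) + 0.513·(-0.69,1.92) = (-0.1056,2.2901)
  v3: (1-0.513)·(-4.62,0.88) + 0.513·(-3.51,-1.2) = (-4.0506,-0.1870)
  v4: (1-0.513)·(0.07,-2.41) + 0.513·(-1.26,-5.38) = (-0.6123,-3.9336)
  v5: (1-0.513)·(3.31,-1.07) + 0.513·(0.43,-2.18) = (1.8326,-1.6394)
Shoelace sum Σ(x_i·y_{i+1} − x_{i+1}·y_i):
  i=1: 2.2521·2.2901 − -0.1056·1.6634 = +5.3333 (running +5.3333)
  i=2: -0.1056·-0.1870 − -4.0506·2.2901 = +9.2960 (running +14.6293)
  i=3: -4.0506·-3.9336 − -0.6123·-0.1870 = +15.8188 (running +30.4482)
  i=4: -0.6123·-1.6394 − 1.8326·-3.9336 = +8.2124 (running +38.6606)
  i=5: 1.8326·1.6634 − 2.2521·-1.6394 = +6.7404 (running +45.4010)
Area = |Σ|/2 = |45.4010|/2 = 22.7005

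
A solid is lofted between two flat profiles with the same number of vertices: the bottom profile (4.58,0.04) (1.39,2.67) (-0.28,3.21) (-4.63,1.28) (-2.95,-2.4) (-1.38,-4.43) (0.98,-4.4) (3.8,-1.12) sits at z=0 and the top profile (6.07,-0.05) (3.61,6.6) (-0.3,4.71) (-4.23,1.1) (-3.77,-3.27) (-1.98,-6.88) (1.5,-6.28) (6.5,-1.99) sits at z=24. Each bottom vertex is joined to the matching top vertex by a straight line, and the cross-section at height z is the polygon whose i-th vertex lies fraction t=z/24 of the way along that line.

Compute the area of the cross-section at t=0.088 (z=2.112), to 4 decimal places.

Area at t=0.088: 47.6376

Cross-section at t=0.088: each vertex is (1-t)·p0[i] + t·p1[i].
  v1: (1-0.088)·(4.58,0.04) + 0.088·(6.07,-0.05) = (4.7111,0.0321)
  v2: (1-0.088)·(1.39,2.67) + 0.088·(3.61,6.6) = (1.5854,3.0158)
  v3: (1-0.088)·(-0.28,3.21) + 0.088·(-0.3,4.71) = (-0.2818,3.3420)
  v4: (1-0.088)·(-4.63,1.28) + 0.088·(-4.23,1.1) = (-4.5948,1.2642)
  v5: (1-0.088)·(-2.95,-2.4) + 0.088·(-3.77,-3.27) = (-3.0222,-2.4766)
  v6: (1-0.088)·(-1.38,-4.43) + 0.088·(-1.98,-6.88) = (-1.4328,-4.6456)
  v7: (1-0.088)·(0.98,-4.4) + 0.088·(1.5,-6.28) = (1.0258,-4.5654)
  v8: (1-0.088)·(3.8,-1.12) + 0.088·(6.5,-1.99) = (4.0376,-1.1966)
Shoelace sum Σ(x_i·y_{i+1} − x_{i+1}·y_i):
  i=1: 4.7111·3.0158 − 1.5854·0.0321 = +14.1571 (running +14.1571)
  i=2: 1.5854·3.3420 − -0.2818·3.0158 = +6.1480 (running +20.3051)
  i=3: -0.2818·1.2642 − -4.5948·3.3420 = +14.9996 (running +35.3048)
  i=4: -4.5948·-2.4766 − -3.0222·1.2642 = +15.1998 (running +50.5046)
  i=5: -3.0222·-4.6456 − -1.4328·-2.4766 = +10.4913 (running +60.9959)
  i=6: -1.4328·-4.5654 − 1.0258·-4.6456 = +11.3066 (running +72.3025)
  i=7: 1.0258·-1.1966 − 4.0376·-4.5654 = +17.2060 (running +89.5086)
  i=8: 4.0376·0.0321 − 4.7111·-1.1966 = +5.7667 (running +95.2752)
Area = |Σ|/2 = |95.2752|/2 = 47.6376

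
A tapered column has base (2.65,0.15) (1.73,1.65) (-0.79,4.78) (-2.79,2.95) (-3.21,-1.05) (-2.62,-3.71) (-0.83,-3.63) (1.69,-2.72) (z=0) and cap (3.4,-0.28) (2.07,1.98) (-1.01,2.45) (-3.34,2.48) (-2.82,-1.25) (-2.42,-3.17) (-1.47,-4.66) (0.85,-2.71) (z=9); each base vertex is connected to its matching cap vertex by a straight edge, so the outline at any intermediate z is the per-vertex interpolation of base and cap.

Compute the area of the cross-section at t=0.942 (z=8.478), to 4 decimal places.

Cross-section at t=0.942: each vertex is (1-t)·p0[i] + t·p1[i].
  v1: (1-0.942)·(2.65,0.15) + 0.942·(3.4,-0.28) = (3.3565,-0.2551)
  v2: (1-0.942)·(1.73,1.65) + 0.942·(2.07,1.98) = (2.0503,1.9609)
  v3: (1-0.942)·(-0.79,4.78) + 0.942·(-1.01,2.45) = (-0.9972,2.5851)
  v4: (1-0.942)·(-2.79,2.95) + 0.942·(-3.34,2.48) = (-3.3081,2.5073)
  v5: (1-0.942)·(-3.21,-1.05) + 0.942·(-2.82,-1.25) = (-2.8426,-1.2384)
  v6: (1-0.942)·(-2.62,-3.71) + 0.942·(-2.42,-3.17) = (-2.4316,-3.2013)
  v7: (1-0.942)·(-0.83,-3.63) + 0.942·(-1.47,-4.66) = (-1.4329,-4.6003)
  v8: (1-0.942)·(1.69,-2.72) + 0.942·(0.85,-2.71) = (0.8987,-2.7106)
Shoelace sum Σ(x_i·y_{i+1} − x_{i+1}·y_i):
  i=1: 3.3565·1.9609 − 2.0503·-0.2551 = +7.1046 (running +7.1046)
  i=2: 2.0503·2.5851 − -0.9972·1.9609 = +7.2557 (running +14.3603)
  i=3: -0.9972·2.5073 − -3.3081·2.5851 = +6.0516 (running +20.4118)
  i=4: -3.3081·-1.2384 − -2.8426·2.5073 = +11.2239 (running +31.6358)
  i=5: -2.8426·-3.2013 − -2.4316·-1.2384 = +6.0888 (running +37.7246)
  i=6: -2.4316·-4.6003 − -1.4329·-3.2013 = +6.5989 (running +44.3235)
  i=7: -1.4329·-2.7106 − 0.8987·-4.6003 = +8.0183 (running +52.3418)
  i=8: 0.8987·-0.2551 − 3.3565·-2.7106 = +8.8688 (running +61.2106)
Area = |Σ|/2 = |61.2106|/2 = 30.6053

Area at t=0.942: 30.6053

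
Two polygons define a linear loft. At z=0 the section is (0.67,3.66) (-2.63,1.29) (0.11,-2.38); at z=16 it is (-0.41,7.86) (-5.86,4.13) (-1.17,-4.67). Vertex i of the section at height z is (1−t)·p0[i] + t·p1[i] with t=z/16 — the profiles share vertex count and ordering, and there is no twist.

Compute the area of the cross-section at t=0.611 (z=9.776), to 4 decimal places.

Cross-section at t=0.611: each vertex is (1-t)·p0[i] + t·p1[i].
  v1: (1-0.611)·(0.67,3.66) + 0.611·(-0.41,7.86) = (0.0101,6.2262)
  v2: (1-0.611)·(-2.63,1.29) + 0.611·(-5.86,4.13) = (-4.6035,3.0252)
  v3: (1-0.611)·(0.11,-2.38) + 0.611·(-1.17,-4.67) = (-0.6721,-3.7792)
Shoelace sum Σ(x_i·y_{i+1} − x_{i+1}·y_i):
  i=1: 0.0101·3.0252 − -4.6035·6.2262 = +28.6931 (running +28.6931)
  i=2: -4.6035·-3.7792 − -0.6721·3.0252 = +19.4308 (running +48.1239)
  i=3: -0.6721·6.2262 − 0.0101·-3.7792 = -4.1463 (running +43.9777)
Area = |Σ|/2 = |43.9777|/2 = 21.9888

Area at t=0.611: 21.9888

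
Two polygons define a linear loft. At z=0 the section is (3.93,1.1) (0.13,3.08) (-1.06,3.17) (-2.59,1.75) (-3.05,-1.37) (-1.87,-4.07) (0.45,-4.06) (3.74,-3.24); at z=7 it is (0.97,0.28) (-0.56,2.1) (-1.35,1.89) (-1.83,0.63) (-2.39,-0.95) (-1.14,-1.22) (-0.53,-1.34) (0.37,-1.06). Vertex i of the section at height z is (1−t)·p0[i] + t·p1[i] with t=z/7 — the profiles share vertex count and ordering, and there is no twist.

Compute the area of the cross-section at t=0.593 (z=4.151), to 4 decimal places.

Cross-section at t=0.593: each vertex is (1-t)·p0[i] + t·p1[i].
  v1: (1-0.593)·(3.93,1.1) + 0.593·(0.97,0.28) = (2.1747,0.6137)
  v2: (1-0.593)·(0.13,3.08) + 0.593·(-0.56,2.1) = (-0.2792,2.4989)
  v3: (1-0.593)·(-1.06,3.17) + 0.593·(-1.35,1.89) = (-1.2320,2.4110)
  v4: (1-0.593)·(-2.59,1.75) + 0.593·(-1.83,0.63) = (-2.1393,1.0858)
  v5: (1-0.593)·(-3.05,-1.37) + 0.593·(-2.39,-0.95) = (-2.6586,-1.1209)
  v6: (1-0.593)·(-1.87,-4.07) + 0.593·(-1.14,-1.22) = (-1.4371,-2.3800)
  v7: (1-0.593)·(0.45,-4.06) + 0.593·(-0.53,-1.34) = (-0.1311,-2.4470)
  v8: (1-0.593)·(3.74,-3.24) + 0.593·(0.37,-1.06) = (1.7416,-1.9473)
Shoelace sum Σ(x_i·y_{i+1} − x_{i+1}·y_i):
  i=1: 2.1747·2.4989 − -0.2792·0.6137 = +5.6057 (running +5.6057)
  i=2: -0.2792·2.4110 − -1.2320·2.4989 = +2.4055 (running +8.0111)
  i=3: -1.2320·1.0858 − -2.1393·2.4110 = +3.8201 (running +11.8312)
  i=4: -2.1393·-1.1209 − -2.6586·1.0858 = +5.2849 (running +17.1161)
  i=5: -2.6586·-2.3800 − -1.4371·-1.1209 = +4.7165 (running +21.8326)
  i=6: -1.4371·-2.4470 − -0.1311·-2.3800 = +3.2046 (running +25.0371)
  i=7: -0.1311·-1.9473 − 1.7416·-2.4470 = +4.5171 (running +29.5542)
  i=8: 1.7416·0.6137 − 2.1747·-1.9473 = +5.3036 (running +34.8578)
Area = |Σ|/2 = |34.8578|/2 = 17.4289

Area at t=0.593: 17.4289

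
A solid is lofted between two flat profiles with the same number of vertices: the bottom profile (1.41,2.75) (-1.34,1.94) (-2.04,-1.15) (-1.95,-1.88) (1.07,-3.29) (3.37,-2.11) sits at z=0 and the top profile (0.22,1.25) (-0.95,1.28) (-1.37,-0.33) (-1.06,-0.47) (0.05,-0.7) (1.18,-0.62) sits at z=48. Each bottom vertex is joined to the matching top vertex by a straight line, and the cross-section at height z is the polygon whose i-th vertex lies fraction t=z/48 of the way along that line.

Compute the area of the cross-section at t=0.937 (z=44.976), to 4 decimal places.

Area at t=0.937: 4.1838

Cross-section at t=0.937: each vertex is (1-t)·p0[i] + t·p1[i].
  v1: (1-0.937)·(1.41,2.75) + 0.937·(0.22,1.25) = (0.2950,1.3445)
  v2: (1-0.937)·(-1.34,1.94) + 0.937·(-0.95,1.28) = (-0.9746,1.3216)
  v3: (1-0.937)·(-2.04,-1.15) + 0.937·(-1.37,-0.33) = (-1.4122,-0.3817)
  v4: (1-0.937)·(-1.95,-1.88) + 0.937·(-1.06,-0.47) = (-1.1161,-0.5588)
  v5: (1-0.937)·(1.07,-3.29) + 0.937·(0.05,-0.7) = (0.1143,-0.8632)
  v6: (1-0.937)·(3.37,-2.11) + 0.937·(1.18,-0.62) = (1.3180,-0.7139)
Shoelace sum Σ(x_i·y_{i+1} − x_{i+1}·y_i):
  i=1: 0.2950·1.3216 − -0.9746·1.3445 = +1.7001 (running +1.7001)
  i=2: -0.9746·-0.3817 − -1.4122·1.3216 = +2.2383 (running +3.9384)
  i=3: -1.4122·-0.5588 − -1.1161·-0.3817 = +0.3632 (running +4.3017)
  i=4: -1.1161·-0.8632 − 0.1143·-0.5588 = +1.0272 (running +5.3289)
  i=5: 0.1143·-0.7139 − 1.3180·-0.8632 = +1.0561 (running +6.3849)
  i=6: 1.3180·1.3445 − 0.2950·-0.7139 = +1.9826 (running +8.3675)
Area = |Σ|/2 = |8.3675|/2 = 4.1838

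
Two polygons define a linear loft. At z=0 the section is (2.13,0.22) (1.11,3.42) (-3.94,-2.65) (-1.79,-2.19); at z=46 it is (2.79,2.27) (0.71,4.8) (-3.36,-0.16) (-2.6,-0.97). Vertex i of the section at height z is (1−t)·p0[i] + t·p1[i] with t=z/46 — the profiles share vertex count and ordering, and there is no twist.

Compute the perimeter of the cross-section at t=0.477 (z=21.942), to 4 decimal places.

Cross-section at t=0.477: each vertex is (1-t)·p0[i] + t·p1[i].
  v1: (1-0.477)·(2.13,0.22) + 0.477·(2.79,2.27) = (2.4448,1.1978)
  v2: (1-0.477)·(1.11,3.42) + 0.477·(0.71,4.8) = (0.9192,4.0783)
  v3: (1-0.477)·(-3.94,-2.65) + 0.477·(-3.36,-0.16) = (-3.6633,-1.4623)
  v4: (1-0.477)·(-1.79,-2.19) + 0.477·(-2.6,-0.97) = (-2.1764,-1.6081)
Perimeter = Σ |v_{i+1} − v_i|:
  edge 1→2: √(-1.5256² + 2.8804²) = 3.2595 (running 3.2595)
  edge 2→3: √(-4.5825² + -5.5405²) = 7.1901 (running 10.4496)
  edge 3→4: √(1.4870² + -0.1458²) = 1.4941 (running 11.9437)
  edge 4→1: √(4.6212² + 2.8059²) = 5.4063 (running 17.3500)
Perimeter = 17.3500

Perimeter at t=0.477: 17.3500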